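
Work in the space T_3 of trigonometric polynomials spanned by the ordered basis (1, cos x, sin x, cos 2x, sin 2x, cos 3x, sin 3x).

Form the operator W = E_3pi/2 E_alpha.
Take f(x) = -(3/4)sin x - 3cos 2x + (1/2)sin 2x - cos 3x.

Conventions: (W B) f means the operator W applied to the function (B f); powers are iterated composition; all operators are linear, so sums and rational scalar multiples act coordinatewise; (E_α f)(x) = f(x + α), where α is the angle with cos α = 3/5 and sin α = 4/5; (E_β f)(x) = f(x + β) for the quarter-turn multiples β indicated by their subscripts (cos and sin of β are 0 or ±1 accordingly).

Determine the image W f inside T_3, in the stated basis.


the image equals g(x) = (9/20)cos x - (3/5)sin x - (33/25)cos 2x - (137/50)sin 2x + (44/125)cos 3x - (117/125)sin 3x

E_alpha f = -(3/5)cos x - (9/20)sin x + (33/25)cos 2x + (137/50)sin 2x + (117/125)cos 3x + (44/125)sin 3x
E_3pi/2 E_alpha f = (9/20)cos x - (3/5)sin x - (33/25)cos 2x - (137/50)sin 2x + (44/125)cos 3x - (117/125)sin 3x


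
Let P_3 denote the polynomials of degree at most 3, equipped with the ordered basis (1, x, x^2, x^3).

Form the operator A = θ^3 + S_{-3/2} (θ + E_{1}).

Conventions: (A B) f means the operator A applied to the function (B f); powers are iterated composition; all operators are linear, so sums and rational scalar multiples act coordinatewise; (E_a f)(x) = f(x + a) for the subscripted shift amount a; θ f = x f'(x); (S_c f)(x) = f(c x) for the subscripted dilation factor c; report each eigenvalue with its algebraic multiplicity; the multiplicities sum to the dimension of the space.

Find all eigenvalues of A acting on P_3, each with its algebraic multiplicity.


λ = -2 (multiplicity 1), λ = 1 (multiplicity 1), λ = 27/2 (multiplicity 1), λ = 59/4 (multiplicity 1)

image of 1: 1
image of x: -2x + 1
image of x^2: (59/4)x^2 - 3x + 1
image of x^3: (27/2)x^3 + (27/4)x^2 - (9/2)x + 1
the matrix is upper triangular; its diagonal is (1, -2, 59/4, 27/2)
for a triangular matrix the eigenvalues are the diagonal entries, with algebraic multiplicity their repetition count


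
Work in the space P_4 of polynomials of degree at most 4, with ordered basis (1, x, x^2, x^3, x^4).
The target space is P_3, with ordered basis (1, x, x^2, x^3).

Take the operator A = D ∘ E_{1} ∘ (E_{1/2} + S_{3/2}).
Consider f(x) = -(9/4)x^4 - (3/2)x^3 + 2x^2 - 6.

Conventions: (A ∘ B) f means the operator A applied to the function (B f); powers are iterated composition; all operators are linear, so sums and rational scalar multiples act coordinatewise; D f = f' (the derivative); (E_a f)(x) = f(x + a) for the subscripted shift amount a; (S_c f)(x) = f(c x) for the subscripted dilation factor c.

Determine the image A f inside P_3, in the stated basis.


E_{1/2} f = -(9/4)x^4 - 6x^3 - (29/8)x^2 - (1/4)x - 373/64
S_{3/2} f = -(729/64)x^4 - (81/16)x^3 + (9/2)x^2 - 6
(E_{1/2} + S_{3/2}) f = -(873/64)x^4 - (177/16)x^3 + (7/8)x^2 - (1/4)x - 757/64
E_{1} (E_{1/2} + S_{3/2}) f = -(873/64)x^4 - (525/8)x^3 - (3653/32)x^2 - (345/4)x - 1149/32
D E_{1} (E_{1/2} + S_{3/2}) f = -(873/16)x^3 - (1575/8)x^2 - (3653/16)x - 345/4

the image equals g(x) = -(873/16)x^3 - (1575/8)x^2 - (3653/16)x - 345/4


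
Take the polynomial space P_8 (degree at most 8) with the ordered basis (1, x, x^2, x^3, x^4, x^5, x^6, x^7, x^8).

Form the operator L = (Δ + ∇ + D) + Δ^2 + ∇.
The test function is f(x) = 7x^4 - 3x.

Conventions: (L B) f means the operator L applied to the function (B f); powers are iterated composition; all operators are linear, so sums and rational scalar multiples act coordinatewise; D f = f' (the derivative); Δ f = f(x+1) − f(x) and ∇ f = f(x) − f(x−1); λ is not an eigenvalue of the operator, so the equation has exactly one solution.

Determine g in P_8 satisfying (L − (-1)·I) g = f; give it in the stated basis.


write g with unknown coordinates in the stated basis and equate coefficients in (L − (-1)·I) g = f
solving from the highest basis element down gives g = 7x^4 - 112x^3 + 1302x^2 - 10335x + 40955
check: L g = 112x^3 - 1302x^2 + 10332x - 40955
so L g − (-1)·g = 7x^4 - 3x = f ✓

g(x) = 7x^4 - 112x^3 + 1302x^2 - 10335x + 40955


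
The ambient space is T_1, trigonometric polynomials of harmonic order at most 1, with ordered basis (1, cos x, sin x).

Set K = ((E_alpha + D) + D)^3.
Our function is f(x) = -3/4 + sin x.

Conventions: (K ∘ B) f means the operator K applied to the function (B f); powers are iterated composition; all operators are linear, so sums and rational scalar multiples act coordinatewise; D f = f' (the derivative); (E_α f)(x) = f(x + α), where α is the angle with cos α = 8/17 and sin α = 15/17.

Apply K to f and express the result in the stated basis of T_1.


the image equals g(x) = -3/4 - (108241/4913)cos x - (57112/4913)sin x

E_alpha f = -3/4 + (15/17)cos x + (8/17)sin x
D f = cos x
(E_alpha + D) f = -3/4 + (32/17)cos x + (8/17)sin x
D f = cos x
((E_alpha + D) + D) f = -3/4 + (49/17)cos x + (8/17)sin x
E_alpha ((E_alpha + D) + D) f = -3/4 + (512/289)cos x - (671/289)sin x
D ((E_alpha + D) + D) f = (8/17)cos x - (49/17)sin x
(E_alpha + D) ((E_alpha + D) + D) f = -3/4 + (648/289)cos x - (1504/289)sin x
D ((E_alpha + D) + D) f = (8/17)cos x - (49/17)sin x
((E_alpha + D) + D) ((E_alpha + D) + D) f = -3/4 + (784/289)cos x - (2337/289)sin x
E_alpha ((E_alpha + D) + D) ((E_alpha + D) + D) f = -3/4 - (28783/4913)cos x - (30456/4913)sin x
D ((E_alpha + D) + D) ((E_alpha + D) + D) f = -(2337/289)cos x - (784/289)sin x
(E_alpha + D) ((E_alpha + D) + D) ((E_alpha + D) + D) f = -3/4 - (68512/4913)cos x - (43784/4913)sin x
D ((E_alpha + D) + D) ((E_alpha + D) + D) f = -(2337/289)cos x - (784/289)sin x
((E_alpha + D) + D) ((E_alpha + D) + D) ((E_alpha + D) + D) f = -3/4 - (108241/4913)cos x - (57112/4913)sin x


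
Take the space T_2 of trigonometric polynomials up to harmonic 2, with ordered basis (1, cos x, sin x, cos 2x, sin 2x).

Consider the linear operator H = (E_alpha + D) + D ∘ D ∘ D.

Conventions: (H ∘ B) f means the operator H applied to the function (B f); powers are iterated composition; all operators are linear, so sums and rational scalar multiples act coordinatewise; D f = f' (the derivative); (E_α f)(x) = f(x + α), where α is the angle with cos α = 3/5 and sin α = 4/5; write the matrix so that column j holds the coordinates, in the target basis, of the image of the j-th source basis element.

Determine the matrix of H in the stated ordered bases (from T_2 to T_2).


image of 1: 1
image of cos x: (3/5)cos x - (4/5)sin x
image of sin x: (4/5)cos x + (3/5)sin x
image of cos 2x: -(7/25)cos 2x + (126/25)sin 2x
image of sin 2x: -(126/25)cos 2x - (7/25)sin 2x
each image's coordinates form column j of the matrix

the matrix is [[1, 0, 0, 0, 0]; [0, 3/5, 4/5, 0, 0]; [0, -4/5, 3/5, 0, 0]; [0, 0, 0, -7/25, -126/25]; [0, 0, 0, 126/25, -7/25]] (rows listed top to bottom)


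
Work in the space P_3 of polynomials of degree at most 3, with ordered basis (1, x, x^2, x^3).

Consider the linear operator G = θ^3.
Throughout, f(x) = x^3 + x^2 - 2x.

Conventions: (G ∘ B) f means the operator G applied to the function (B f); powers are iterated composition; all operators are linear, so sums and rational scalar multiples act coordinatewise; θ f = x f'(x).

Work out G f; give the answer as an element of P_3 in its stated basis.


the image equals g(x) = 27x^3 + 8x^2 - 2x

θ f = 3x^3 + 2x^2 - 2x
θ θ f = 9x^3 + 4x^2 - 2x
θ θ θ f = 27x^3 + 8x^2 - 2x


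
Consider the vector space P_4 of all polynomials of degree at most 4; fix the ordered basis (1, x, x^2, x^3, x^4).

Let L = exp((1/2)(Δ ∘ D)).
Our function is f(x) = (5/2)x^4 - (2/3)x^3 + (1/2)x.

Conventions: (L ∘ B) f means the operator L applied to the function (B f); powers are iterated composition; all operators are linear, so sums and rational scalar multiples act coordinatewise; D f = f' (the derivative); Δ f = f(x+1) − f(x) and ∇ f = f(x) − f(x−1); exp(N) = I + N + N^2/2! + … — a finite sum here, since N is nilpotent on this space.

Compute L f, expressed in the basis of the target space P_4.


g(x) = (5/2)x^4 - (2/3)x^3 + 15x^2 + (27/2)x + 23/2

order-1 term: 15x^2 + 13x + 4
order-2 term: 15/2
the series for exp((1/2)(Δ ∘ D)) f terminates at order 2
exp((1/2)(Δ ∘ D)) f = (5/2)x^4 - (2/3)x^3 + 15x^2 + (27/2)x + 23/2


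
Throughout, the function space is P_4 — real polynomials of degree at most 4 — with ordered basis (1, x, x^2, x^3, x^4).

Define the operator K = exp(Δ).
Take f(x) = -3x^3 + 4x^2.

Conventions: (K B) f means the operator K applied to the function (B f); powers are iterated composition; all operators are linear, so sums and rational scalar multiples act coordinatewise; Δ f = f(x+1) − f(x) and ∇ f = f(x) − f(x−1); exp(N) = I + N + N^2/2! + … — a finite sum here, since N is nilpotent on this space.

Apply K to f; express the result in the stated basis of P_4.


the result is g(x) = -3x^3 - 5x^2 - 10x - 7

order-1 term: -9x^2 - x + 1
order-2 term: -9x - 5
order-3 term: -3
the series for exp(Δ) f terminates at order 3
exp(Δ) f = -3x^3 - 5x^2 - 10x - 7


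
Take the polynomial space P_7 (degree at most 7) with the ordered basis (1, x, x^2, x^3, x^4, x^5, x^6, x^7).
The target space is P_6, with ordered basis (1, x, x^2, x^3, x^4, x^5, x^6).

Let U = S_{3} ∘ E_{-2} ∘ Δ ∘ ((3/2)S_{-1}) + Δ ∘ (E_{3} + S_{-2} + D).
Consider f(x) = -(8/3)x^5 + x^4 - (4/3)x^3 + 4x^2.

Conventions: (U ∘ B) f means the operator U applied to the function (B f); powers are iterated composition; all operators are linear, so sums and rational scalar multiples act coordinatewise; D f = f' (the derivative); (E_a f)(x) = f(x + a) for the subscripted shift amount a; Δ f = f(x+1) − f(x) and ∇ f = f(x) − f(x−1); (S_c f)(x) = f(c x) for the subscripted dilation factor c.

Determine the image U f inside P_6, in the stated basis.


the image equals g(x) = (6100/3)x^4 - (7190/3)x^3 + (6887/3)x^2 - 2492x - 10253/6

S_{-1} f = (8/3)x^5 + x^4 + (4/3)x^3 + 4x^2
((3/2)S_{-1}) f = 4x^5 + (3/2)x^4 + 2x^3 + 6x^2
Δ ((3/2)S_{-1}) f = 20x^4 + 46x^3 + 55x^2 + 44x + 27/2
E_{-2} Δ ((3/2)S_{-1}) f = 20x^4 - 114x^3 + 259x^2 - 264x + 195/2
S_{3} E_{-2} Δ ((3/2)S_{-1}) f = 1620x^4 - 3078x^3 + 2331x^2 - 792x + 195/2
E_{3} f = -(8/3)x^5 - 39x^4 - (688/3)x^3 - 674x^2 - 984x - 567
S_{-2} f = (256/3)x^5 + 16x^4 + (32/3)x^3 + 16x^2
D f = -(40/3)x^4 + 4x^3 - 4x^2 + 8x
(E_{3} + S_{-2} + D) f = (248/3)x^5 - (109/3)x^4 - (644/3)x^3 - 662x^2 - 976x - 567
Δ (E_{3} + S_{-2} + D) f = (1240/3)x^4 + (2044/3)x^3 - (106/3)x^2 - 1700x - 5419/3
(S_{3} ∘ E_{-2} ∘ Δ ∘ ((3/2)S_{-1}) + Δ ∘ (E_{3} + S_{-2} + D)) f = (6100/3)x^4 - (7190/3)x^3 + (6887/3)x^2 - 2492x - 10253/6


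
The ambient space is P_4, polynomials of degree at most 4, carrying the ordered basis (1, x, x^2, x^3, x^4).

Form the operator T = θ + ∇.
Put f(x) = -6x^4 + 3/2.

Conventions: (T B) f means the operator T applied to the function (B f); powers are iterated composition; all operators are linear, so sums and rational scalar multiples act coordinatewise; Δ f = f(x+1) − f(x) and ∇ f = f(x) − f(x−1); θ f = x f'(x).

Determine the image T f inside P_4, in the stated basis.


θ f = -24x^4
∇ f = -24x^3 + 36x^2 - 24x + 6
(θ + ∇) f = -24x^4 - 24x^3 + 36x^2 - 24x + 6

the image equals g(x) = -24x^4 - 24x^3 + 36x^2 - 24x + 6


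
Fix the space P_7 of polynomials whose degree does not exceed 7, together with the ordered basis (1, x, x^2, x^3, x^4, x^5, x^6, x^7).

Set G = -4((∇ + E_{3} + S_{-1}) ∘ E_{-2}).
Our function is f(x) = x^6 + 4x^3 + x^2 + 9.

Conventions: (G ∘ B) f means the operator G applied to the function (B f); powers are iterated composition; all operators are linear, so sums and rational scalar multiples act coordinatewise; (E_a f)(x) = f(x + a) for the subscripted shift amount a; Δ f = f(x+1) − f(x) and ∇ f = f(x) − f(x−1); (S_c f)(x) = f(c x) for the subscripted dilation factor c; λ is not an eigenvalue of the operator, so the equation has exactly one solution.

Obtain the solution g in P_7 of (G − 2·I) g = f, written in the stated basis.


the result is g(x) = -(1/10)x^6 + (24/5)x^5 + 878x^3 - (2593/10)x^2 + (252128/5)x - 45849/10

write g with unknown coordinates in the stated basis and equate coefficients in (G − 2·I) g = f
solving from the highest basis element down gives g = -(1/10)x^6 + (24/5)x^5 + 878x^3 - (2593/10)x^2 + (252128/5)x - 45849/10
check: G g = (4/5)x^6 + (48/5)x^5 + 1760x^3 - (2588/5)x^2 + (504256/5)x - 45804/5
so G g − 2·g = x^6 + 4x^3 + x^2 + 9 = f ✓


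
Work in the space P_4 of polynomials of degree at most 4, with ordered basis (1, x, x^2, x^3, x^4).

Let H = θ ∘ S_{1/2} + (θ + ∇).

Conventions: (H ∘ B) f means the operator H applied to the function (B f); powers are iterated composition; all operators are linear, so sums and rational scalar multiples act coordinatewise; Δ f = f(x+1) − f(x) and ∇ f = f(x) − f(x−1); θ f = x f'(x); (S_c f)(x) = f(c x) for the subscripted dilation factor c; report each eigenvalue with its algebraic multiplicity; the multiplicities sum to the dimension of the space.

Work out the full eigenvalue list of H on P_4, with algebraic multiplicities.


image of 1: 0
image of x: (3/2)x + 1
image of x^2: (5/2)x^2 + 2x - 1
image of x^3: (27/8)x^3 + 3x^2 - 3x + 1
image of x^4: (17/4)x^4 + 4x^3 - 6x^2 + 4x - 1
the matrix is upper triangular; its diagonal is (0, 3/2, 5/2, 27/8, 17/4)
for a triangular matrix the eigenvalues are the diagonal entries, with algebraic multiplicity their repetition count

λ = 0 (multiplicity 1), λ = 3/2 (multiplicity 1), λ = 5/2 (multiplicity 1), λ = 27/8 (multiplicity 1), λ = 17/4 (multiplicity 1)


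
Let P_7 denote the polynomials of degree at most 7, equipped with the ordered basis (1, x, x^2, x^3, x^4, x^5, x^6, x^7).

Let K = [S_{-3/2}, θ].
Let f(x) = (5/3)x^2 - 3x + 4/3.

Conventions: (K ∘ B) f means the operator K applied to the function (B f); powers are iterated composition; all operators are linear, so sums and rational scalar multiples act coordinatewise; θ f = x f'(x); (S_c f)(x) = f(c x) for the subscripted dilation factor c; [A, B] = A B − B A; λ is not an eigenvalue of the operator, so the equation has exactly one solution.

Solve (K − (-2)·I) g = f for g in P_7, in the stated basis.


write g with unknown coordinates in the stated basis and equate coefficients in (K − (-2)·I) g = f
solving from the highest basis element down gives g = (5/6)x^2 - (3/2)x + 2/3
check: K g = 0
so K g − (-2)·g = (5/3)x^2 - 3x + 4/3 = f ✓

the result is g(x) = (5/6)x^2 - (3/2)x + 2/3


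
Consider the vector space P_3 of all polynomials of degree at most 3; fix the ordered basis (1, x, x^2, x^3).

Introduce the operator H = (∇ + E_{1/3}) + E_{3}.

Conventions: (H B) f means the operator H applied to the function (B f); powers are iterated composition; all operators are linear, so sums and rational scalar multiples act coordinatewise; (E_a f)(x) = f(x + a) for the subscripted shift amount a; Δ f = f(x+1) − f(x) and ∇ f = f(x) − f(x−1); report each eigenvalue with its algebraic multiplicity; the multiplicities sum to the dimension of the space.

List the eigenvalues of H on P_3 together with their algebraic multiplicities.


λ = 2 (multiplicity 4)

image of 1: 2
image of x: 2x + 13/3
image of x^2: 2x^2 + (26/3)x + 73/9
image of x^3: 2x^3 + 13x^2 + (73/3)x + 757/27
the matrix is upper triangular; its diagonal is (2, 2, 2, 2)
for a triangular matrix the eigenvalues are the diagonal entries, with algebraic multiplicity their repetition count


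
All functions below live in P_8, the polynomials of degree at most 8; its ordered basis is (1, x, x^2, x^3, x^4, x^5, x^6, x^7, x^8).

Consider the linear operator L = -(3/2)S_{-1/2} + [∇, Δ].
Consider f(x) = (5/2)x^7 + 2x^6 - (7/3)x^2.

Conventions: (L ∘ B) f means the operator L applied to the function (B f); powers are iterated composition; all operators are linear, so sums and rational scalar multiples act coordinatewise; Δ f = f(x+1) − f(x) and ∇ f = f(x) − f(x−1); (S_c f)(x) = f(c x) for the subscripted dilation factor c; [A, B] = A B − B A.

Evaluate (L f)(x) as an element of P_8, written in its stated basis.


the image equals g(x) = (15/512)x^7 - (3/64)x^6 + (7/8)x^2

S_{-1/2} f = -(5/256)x^7 + (1/32)x^6 - (7/12)x^2
(-(3/2)S_{-1/2}) f = (15/512)x^7 - (3/64)x^6 + (7/8)x^2
Δ f = (35/2)x^6 + (129/2)x^5 + (235/2)x^4 + (255/2)x^3 + (165/2)x^2 + (149/6)x + 13/6
∇ Δ f = 105x^5 + 60x^4 + 175x^3 + 60x^2 + 35x - 2/3
∇ f = (35/2)x^6 - (81/2)x^5 + (115/2)x^4 - (95/2)x^3 + (45/2)x^2 - (61/6)x + 17/6
Δ ∇ f = 105x^5 + 60x^4 + 175x^3 + 60x^2 + 35x - 2/3
[∇, Δ] f = 0
(-(3/2)S_{-1/2} + [∇, Δ]) f = (15/512)x^7 - (3/64)x^6 + (7/8)x^2


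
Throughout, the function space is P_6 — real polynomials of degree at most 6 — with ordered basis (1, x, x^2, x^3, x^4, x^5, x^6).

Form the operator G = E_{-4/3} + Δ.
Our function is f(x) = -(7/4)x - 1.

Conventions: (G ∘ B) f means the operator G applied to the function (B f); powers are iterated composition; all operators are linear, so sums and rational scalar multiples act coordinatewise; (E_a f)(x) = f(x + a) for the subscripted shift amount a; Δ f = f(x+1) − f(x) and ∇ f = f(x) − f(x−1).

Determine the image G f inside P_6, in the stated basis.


the image equals g(x) = -(7/4)x - 5/12

E_{-4/3} f = -(7/4)x + 4/3
Δ f = -7/4
(E_{-4/3} + Δ) f = -(7/4)x - 5/12


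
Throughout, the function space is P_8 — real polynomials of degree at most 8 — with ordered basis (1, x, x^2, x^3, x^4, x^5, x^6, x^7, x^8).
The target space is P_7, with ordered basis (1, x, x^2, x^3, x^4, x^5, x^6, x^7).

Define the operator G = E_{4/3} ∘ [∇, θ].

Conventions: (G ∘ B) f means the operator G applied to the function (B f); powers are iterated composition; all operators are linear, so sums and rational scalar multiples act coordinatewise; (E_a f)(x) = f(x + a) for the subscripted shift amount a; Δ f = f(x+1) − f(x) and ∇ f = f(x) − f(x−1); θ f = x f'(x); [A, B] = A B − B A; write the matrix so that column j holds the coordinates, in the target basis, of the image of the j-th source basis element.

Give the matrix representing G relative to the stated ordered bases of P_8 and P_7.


the matrix is [[0, 1, 2/3, 1/3, 4/27, 5/81, 2/81, 7/729, 8/2187]; [0, 0, 2, 2, 4/3, 20/27, 10/27, 14/81, 56/729]; [0, 0, 0, 3, 4, 10/3, 20/9, 35/27, 56/81]; [0, 0, 0, 0, 4, 20/3, 20/3, 140/27, 280/81]; [0, 0, 0, 0, 0, 5, 10, 35/3, 280/27]; [0, 0, 0, 0, 0, 0, 6, 14, 56/3]; [0, 0, 0, 0, 0, 0, 0, 7, 56/3]; [0, 0, 0, 0, 0, 0, 0, 0, 8]] (rows listed top to bottom)

image of 1: 0
image of x: 1
image of x^2: 2x + 2/3
image of x^3: 3x^2 + 2x + 1/3
image of x^4: 4x^3 + 4x^2 + (4/3)x + 4/27
image of x^5: 5x^4 + (20/3)x^3 + (10/3)x^2 + (20/27)x + 5/81
image of x^6: 6x^5 + 10x^4 + (20/3)x^3 + (20/9)x^2 + (10/27)x + 2/81
image of x^7: 7x^6 + 14x^5 + (35/3)x^4 + (140/27)x^3 + (35/27)x^2 + (14/81)x + 7/729
image of x^8: 8x^7 + (56/3)x^6 + (56/3)x^5 + (280/27)x^4 + (280/81)x^3 + (56/81)x^2 + (56/729)x + 8/2187
each image's coordinates form column j of the matrix


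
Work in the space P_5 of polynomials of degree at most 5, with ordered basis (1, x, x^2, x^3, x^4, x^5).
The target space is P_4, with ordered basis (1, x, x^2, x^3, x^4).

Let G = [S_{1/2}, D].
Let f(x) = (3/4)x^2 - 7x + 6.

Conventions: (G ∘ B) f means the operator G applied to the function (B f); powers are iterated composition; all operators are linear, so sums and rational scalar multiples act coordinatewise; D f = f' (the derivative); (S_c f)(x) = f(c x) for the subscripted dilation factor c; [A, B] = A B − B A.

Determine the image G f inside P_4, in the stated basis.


the result is g(x) = (3/8)x - 7/2

D f = (3/2)x - 7
S_{1/2} D f = (3/4)x - 7
S_{1/2} f = (3/16)x^2 - (7/2)x + 6
D S_{1/2} f = (3/8)x - 7/2
[S_{1/2}, D] f = (3/8)x - 7/2


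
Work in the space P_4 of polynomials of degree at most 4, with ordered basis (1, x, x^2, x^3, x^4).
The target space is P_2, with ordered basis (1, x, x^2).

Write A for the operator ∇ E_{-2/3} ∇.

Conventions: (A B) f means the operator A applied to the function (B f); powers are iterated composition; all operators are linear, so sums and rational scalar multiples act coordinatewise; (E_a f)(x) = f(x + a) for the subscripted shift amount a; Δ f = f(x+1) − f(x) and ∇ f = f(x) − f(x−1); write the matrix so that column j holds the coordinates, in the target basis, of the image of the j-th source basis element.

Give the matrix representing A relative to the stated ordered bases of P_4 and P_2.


the matrix is [[0, 0, 2, -10, 106/3]; [0, 0, 0, 6, -40]; [0, 0, 0, 0, 12]] (rows listed top to bottom)

image of 1: 0
image of x: 0
image of x^2: 2
image of x^3: 6x - 10
image of x^4: 12x^2 - 40x + 106/3
each image's coordinates form column j of the matrix


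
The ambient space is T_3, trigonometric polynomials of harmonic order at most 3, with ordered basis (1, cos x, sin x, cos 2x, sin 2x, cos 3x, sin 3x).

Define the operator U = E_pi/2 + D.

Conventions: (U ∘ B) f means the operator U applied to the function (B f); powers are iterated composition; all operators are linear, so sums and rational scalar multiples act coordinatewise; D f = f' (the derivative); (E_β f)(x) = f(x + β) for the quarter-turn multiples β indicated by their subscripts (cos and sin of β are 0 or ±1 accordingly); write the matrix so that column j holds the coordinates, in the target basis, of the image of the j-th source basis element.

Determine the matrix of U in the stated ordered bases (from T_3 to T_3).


image of 1: 1
image of cos x: -2sin x
image of sin x: 2cos x
image of cos 2x: -cos 2x - 2sin 2x
image of sin 2x: 2cos 2x - sin 2x
image of cos 3x: -2sin 3x
image of sin 3x: 2cos 3x
each image's coordinates form column j of the matrix

the matrix is [[1, 0, 0, 0, 0, 0, 0]; [0, 0, 2, 0, 0, 0, 0]; [0, -2, 0, 0, 0, 0, 0]; [0, 0, 0, -1, 2, 0, 0]; [0, 0, 0, -2, -1, 0, 0]; [0, 0, 0, 0, 0, 0, 2]; [0, 0, 0, 0, 0, -2, 0]] (rows listed top to bottom)


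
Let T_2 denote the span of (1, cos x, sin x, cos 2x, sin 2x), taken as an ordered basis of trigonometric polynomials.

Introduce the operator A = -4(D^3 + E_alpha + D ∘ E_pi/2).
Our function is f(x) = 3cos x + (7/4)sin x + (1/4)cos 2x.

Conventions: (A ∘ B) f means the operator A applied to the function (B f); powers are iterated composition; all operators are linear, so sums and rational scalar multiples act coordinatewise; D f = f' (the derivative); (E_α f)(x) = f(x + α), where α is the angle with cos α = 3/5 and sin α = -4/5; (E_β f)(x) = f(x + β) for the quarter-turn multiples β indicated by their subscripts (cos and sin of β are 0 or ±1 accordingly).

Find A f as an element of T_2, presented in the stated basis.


D f = (7/4)cos x - 3sin x - (1/2)sin 2x
D D f = -3cos x - (7/4)sin x - cos 2x
D D D f = -(7/4)cos x + 3sin x + 2sin 2x
E_alpha f = (2/5)cos x + (69/20)sin x - (7/100)cos 2x + (6/25)sin 2x
E_pi/2 f = (7/4)cos x - 3sin x - (1/4)cos 2x
D E_pi/2 f = -3cos x - (7/4)sin x + (1/2)sin 2x
(D^3 + E_alpha + D ∘ E_pi/2) f = -(87/20)cos x + (47/10)sin x - (7/100)cos 2x + (137/50)sin 2x
(-4(D^3 + E_alpha + D ∘ E_pi/2)) f = (87/5)cos x - (94/5)sin x + (7/25)cos 2x - (274/25)sin 2x

the image equals g(x) = (87/5)cos x - (94/5)sin x + (7/25)cos 2x - (274/25)sin 2x


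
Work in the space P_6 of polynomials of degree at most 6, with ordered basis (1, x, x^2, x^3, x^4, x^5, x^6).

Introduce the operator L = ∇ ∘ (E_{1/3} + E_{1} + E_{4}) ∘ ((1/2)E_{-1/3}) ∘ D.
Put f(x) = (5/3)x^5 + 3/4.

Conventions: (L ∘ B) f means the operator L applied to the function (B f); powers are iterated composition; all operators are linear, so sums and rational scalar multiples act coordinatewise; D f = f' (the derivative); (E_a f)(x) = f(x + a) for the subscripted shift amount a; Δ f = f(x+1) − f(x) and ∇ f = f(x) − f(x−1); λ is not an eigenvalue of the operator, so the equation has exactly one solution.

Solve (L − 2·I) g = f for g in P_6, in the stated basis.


write g with unknown coordinates in the stated basis and equate coefficients in (L − 2·I) g = f
solving from the highest basis element down gives g = -(5/6)x^5 - (25/2)x^3 - (425/12)x^2 - (6775/36)x - 78209/324
check: L g = -25x^3 - (425/6)x^2 - (6775/18)x - 156175/324
so L g − 2·g = (5/3)x^5 + 3/4 = f ✓

the image equals g(x) = -(5/6)x^5 - (25/2)x^3 - (425/12)x^2 - (6775/36)x - 78209/324


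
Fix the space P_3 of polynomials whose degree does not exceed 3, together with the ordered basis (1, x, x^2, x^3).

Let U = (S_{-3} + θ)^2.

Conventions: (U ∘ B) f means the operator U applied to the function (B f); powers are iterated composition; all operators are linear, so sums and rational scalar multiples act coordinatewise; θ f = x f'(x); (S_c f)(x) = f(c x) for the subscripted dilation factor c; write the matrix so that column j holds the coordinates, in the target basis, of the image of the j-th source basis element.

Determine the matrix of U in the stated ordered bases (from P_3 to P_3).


the matrix is [[1, 0, 0, 0]; [0, 4, 0, 0]; [0, 0, 121, 0]; [0, 0, 0, 576]] (rows listed top to bottom)

image of 1: 1
image of x: 4x
image of x^2: 121x^2
image of x^3: 576x^3
each image's coordinates form column j of the matrix


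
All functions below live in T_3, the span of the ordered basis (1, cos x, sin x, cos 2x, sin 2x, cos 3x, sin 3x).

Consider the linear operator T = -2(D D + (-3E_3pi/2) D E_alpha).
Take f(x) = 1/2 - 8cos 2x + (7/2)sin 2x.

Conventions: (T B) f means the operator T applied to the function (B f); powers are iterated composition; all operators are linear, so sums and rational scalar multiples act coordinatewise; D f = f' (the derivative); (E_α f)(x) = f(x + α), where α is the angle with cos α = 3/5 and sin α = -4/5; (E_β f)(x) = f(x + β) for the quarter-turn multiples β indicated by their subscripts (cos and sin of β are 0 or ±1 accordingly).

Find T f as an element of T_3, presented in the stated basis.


D f = 7cos 2x + 16sin 2x
D D f = 32cos 2x - 14sin 2x
E_alpha f = 1/2 - (28/25)cos 2x - (433/50)sin 2x
D E_alpha f = -(433/25)cos 2x + (56/25)sin 2x
E_3pi/2 D E_alpha f = (433/25)cos 2x - (56/25)sin 2x
(-3E_3pi/2) D E_alpha f = -(1299/25)cos 2x + (168/25)sin 2x
(D D + (-3E_3pi/2) D E_alpha) f = -(499/25)cos 2x - (182/25)sin 2x
(-2(D D + (-3E_3pi/2) D E_alpha)) f = (998/25)cos 2x + (364/25)sin 2x

the result is g(x) = (998/25)cos 2x + (364/25)sin 2x


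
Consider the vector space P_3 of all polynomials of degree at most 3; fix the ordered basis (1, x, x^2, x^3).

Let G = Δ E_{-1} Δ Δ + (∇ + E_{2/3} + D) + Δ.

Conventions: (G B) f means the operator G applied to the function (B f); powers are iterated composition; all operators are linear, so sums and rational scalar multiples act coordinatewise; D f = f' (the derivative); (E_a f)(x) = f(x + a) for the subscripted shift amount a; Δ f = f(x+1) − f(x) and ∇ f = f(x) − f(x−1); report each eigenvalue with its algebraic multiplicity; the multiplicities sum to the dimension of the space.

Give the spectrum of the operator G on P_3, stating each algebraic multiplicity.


λ = 1 (multiplicity 4)

image of 1: 1
image of x: x + 11/3
image of x^2: x^2 + (22/3)x + 4/9
image of x^3: x^3 + 11x^2 + (4/3)x + 224/27
the matrix is upper triangular; its diagonal is (1, 1, 1, 1)
for a triangular matrix the eigenvalues are the diagonal entries, with algebraic multiplicity their repetition count


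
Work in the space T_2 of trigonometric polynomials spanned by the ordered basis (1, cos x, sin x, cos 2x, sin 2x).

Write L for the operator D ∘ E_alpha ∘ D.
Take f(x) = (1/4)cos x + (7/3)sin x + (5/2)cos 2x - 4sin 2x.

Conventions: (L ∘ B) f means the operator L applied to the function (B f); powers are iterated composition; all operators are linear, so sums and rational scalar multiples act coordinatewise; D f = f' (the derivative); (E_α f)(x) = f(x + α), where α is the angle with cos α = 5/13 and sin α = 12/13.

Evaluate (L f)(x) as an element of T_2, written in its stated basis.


D f = (7/3)cos x - (1/4)sin x - 8cos 2x - 5sin 2x
E_alpha D f = (2/3)cos x - (9/4)sin x + (352/169)cos 2x + (1555/169)sin 2x
D E_alpha D f = -(9/4)cos x - (2/3)sin x + (3110/169)cos 2x - (704/169)sin 2x

the image equals g(x) = -(9/4)cos x - (2/3)sin x + (3110/169)cos 2x - (704/169)sin 2x


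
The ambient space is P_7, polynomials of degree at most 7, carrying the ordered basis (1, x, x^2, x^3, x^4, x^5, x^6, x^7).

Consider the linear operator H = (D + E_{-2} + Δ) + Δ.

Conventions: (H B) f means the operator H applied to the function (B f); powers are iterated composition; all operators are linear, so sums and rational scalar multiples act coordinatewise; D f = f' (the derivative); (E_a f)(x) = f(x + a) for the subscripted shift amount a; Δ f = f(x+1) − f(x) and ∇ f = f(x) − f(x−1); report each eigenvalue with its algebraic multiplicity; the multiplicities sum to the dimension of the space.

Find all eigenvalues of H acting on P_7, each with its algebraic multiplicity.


λ = 1 (multiplicity 8)

image of 1: 1
image of x: x + 1
image of x^2: x^2 + 2x + 6
image of x^3: x^3 + 3x^2 + 18x - 6
image of x^4: x^4 + 4x^3 + 36x^2 - 24x + 18
image of x^5: x^5 + 5x^4 + 60x^3 - 60x^2 + 90x - 30
image of x^6: x^6 + 6x^5 + 90x^4 - 120x^3 + 270x^2 - 180x + 66
image of x^7: x^7 + 7x^6 + 126x^5 - 210x^4 + 630x^3 - 630x^2 + 462x - 126
the matrix is upper triangular; its diagonal is (1, 1, 1, 1, 1, 1, 1, 1)
for a triangular matrix the eigenvalues are the diagonal entries, with algebraic multiplicity their repetition count


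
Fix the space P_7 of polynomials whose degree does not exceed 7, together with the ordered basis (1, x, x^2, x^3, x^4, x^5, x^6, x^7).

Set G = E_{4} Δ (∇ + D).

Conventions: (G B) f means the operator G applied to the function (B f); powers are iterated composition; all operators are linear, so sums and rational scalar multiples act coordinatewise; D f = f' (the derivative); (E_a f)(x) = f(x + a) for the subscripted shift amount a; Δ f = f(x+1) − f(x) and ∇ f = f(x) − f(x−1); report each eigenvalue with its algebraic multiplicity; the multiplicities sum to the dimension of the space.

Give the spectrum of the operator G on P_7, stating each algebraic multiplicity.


λ = 0 (multiplicity 8)

image of 1: 0
image of x: 0
image of x^2: 4
image of x^3: 12x + 51
image of x^4: 24x^2 + 204x + 438
image of x^5: 40x^3 + 510x^2 + 2190x + 3165
image of x^6: 60x^4 + 1020x^3 + 6570x^2 + 18990x + 20768
image of x^7: 84x^5 + 1785x^4 + 15330x^3 + 66465x^2 + 145376x + 128247
the matrix is upper triangular; its diagonal is (0, 0, 0, 0, 0, 0, 0, 0)
for a triangular matrix the eigenvalues are the diagonal entries, with algebraic multiplicity their repetition count


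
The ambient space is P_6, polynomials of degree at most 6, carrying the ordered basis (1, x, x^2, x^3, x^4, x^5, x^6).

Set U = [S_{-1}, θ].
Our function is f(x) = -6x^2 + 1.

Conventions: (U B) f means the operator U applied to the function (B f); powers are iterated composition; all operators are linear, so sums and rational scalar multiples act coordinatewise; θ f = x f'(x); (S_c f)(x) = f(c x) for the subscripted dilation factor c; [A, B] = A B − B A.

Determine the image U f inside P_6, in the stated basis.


the result is g(x) = 0

θ f = -12x^2
S_{-1} θ f = -12x^2
S_{-1} f = -6x^2 + 1
θ S_{-1} f = -12x^2
[S_{-1}, θ] f = 0


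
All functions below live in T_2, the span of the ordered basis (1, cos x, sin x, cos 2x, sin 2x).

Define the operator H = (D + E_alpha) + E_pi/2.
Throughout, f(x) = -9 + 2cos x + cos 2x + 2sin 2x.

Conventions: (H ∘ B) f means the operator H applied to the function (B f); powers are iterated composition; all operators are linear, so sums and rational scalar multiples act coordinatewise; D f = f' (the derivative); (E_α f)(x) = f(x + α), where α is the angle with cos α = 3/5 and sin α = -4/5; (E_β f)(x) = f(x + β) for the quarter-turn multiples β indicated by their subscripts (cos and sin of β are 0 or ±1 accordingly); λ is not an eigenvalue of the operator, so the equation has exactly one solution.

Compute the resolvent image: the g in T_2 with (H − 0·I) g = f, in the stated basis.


write g with unknown coordinates in the stated basis and equate coefficients in (H − 0·I) g = f
solving from the highest basis element down gives g = -9/2 + (2/3)cos x + (4/3)sin x - (21/17)cos 2x - (19/34)sin 2x
check: H g = -9 + 2cos x + cos 2x + 2sin 2x
so H g − 0·g = -9 + 2cos x + cos 2x + 2sin 2x = f ✓

the image equals g(x) = -9/2 + (2/3)cos x + (4/3)sin x - (21/17)cos 2x - (19/34)sin 2x


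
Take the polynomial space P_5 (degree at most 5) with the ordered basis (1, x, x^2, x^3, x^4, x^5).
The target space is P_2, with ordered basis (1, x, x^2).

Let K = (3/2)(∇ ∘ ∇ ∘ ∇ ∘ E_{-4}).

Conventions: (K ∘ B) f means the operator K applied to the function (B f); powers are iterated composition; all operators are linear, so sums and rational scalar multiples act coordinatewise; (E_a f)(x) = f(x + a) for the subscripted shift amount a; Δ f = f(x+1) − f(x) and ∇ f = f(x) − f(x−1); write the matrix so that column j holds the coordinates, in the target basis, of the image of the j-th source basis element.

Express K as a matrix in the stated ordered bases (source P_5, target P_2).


the matrix is [[0, 0, 0, 9, -198, 2745]; [0, 0, 0, 0, 36, -990]; [0, 0, 0, 0, 0, 90]] (rows listed top to bottom)

image of 1: 0
image of x: 0
image of x^2: 0
image of x^3: 9
image of x^4: 36x - 198
image of x^5: 90x^2 - 990x + 2745
each image's coordinates form column j of the matrix


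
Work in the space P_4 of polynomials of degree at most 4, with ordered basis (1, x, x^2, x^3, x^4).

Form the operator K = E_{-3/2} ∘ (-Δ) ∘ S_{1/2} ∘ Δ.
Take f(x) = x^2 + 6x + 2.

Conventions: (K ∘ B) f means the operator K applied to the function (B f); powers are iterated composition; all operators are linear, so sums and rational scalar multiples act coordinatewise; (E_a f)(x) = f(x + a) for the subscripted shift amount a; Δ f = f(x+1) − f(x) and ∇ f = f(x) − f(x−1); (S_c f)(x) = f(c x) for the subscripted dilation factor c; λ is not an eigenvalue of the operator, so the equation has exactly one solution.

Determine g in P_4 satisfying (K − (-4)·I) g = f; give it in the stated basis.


write g with unknown coordinates in the stated basis and equate coefficients in (K − (-4)·I) g = f
solving from the highest basis element down gives g = (1/4)x^2 + (3/2)x + 9/16
check: K g = -1/4
so K g − (-4)·g = x^2 + 6x + 2 = f ✓

the image equals g(x) = (1/4)x^2 + (3/2)x + 9/16


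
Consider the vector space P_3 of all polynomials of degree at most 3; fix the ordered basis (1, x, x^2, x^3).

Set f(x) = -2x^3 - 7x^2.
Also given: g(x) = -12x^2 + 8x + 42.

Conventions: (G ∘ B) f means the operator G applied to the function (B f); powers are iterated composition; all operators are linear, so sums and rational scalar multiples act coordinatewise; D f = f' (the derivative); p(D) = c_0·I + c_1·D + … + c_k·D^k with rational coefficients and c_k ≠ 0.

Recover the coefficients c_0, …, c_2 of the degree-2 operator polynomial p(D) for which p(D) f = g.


D^0 f = -2x^3 - 7x^2
D^1 f = -6x^2 - 14x
D^2 f = -12x - 14
matching coefficients of g against c_0 f + c_1 Df + … from the top degree down determines the c_i
solution: c_0 = 0, c_1 = 2, c_2 = -3

p(D) = 2·D − 3·D^2, i.e. c_0 = 0, c_1 = 2, c_2 = -3


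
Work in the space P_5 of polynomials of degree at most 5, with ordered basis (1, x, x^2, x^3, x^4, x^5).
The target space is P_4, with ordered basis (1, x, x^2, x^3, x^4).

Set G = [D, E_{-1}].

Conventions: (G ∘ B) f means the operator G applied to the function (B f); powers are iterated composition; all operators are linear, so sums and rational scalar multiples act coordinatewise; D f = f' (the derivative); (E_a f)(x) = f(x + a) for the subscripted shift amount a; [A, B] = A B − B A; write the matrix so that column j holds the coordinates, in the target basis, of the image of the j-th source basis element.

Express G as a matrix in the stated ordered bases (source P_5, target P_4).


image of 1: 0
image of x: 0
image of x^2: 0
image of x^3: 0
image of x^4: 0
image of x^5: 0
each image's coordinates form column j of the matrix

the matrix is [[0, 0, 0, 0, 0, 0]; [0, 0, 0, 0, 0, 0]; [0, 0, 0, 0, 0, 0]; [0, 0, 0, 0, 0, 0]; [0, 0, 0, 0, 0, 0]] (rows listed top to bottom)


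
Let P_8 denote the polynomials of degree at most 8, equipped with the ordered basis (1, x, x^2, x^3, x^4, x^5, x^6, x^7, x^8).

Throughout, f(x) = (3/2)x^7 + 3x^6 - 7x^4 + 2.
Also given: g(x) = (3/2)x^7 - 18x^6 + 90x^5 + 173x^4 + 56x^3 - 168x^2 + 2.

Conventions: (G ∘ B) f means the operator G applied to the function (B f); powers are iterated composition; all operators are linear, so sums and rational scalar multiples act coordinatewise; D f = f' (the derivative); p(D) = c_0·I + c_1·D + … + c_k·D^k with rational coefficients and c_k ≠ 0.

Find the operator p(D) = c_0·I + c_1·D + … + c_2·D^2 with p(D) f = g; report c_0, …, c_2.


p(D) = I − 2·D + 2·D^2, i.e. c_0 = 1, c_1 = -2, c_2 = 2

D^0 f = (3/2)x^7 + 3x^6 - 7x^4 + 2
D^1 f = (21/2)x^6 + 18x^5 - 28x^3
D^2 f = 63x^5 + 90x^4 - 84x^2
matching coefficients of g against c_0 f + c_1 Df + … from the top degree down determines the c_i
solution: c_0 = 1, c_1 = -2, c_2 = 2


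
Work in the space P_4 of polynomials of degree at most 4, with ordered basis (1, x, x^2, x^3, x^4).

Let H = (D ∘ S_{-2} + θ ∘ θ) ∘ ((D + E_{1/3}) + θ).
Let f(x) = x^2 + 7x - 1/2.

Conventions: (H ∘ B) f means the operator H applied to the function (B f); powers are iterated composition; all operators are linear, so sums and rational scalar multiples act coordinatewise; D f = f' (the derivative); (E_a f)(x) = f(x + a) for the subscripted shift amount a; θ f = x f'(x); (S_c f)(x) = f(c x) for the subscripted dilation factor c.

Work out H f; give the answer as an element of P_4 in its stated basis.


D f = 2x + 7
E_{1/3} f = x^2 + (23/3)x + 35/18
(D + E_{1/3}) f = x^2 + (29/3)x + 161/18
θ f = 2x^2 + 7x
((D + E_{1/3}) + θ) f = 3x^2 + (50/3)x + 161/18
S_{-2} ((D + E_{1/3}) + θ) f = 12x^2 - (100/3)x + 161/18
D S_{-2} ((D + E_{1/3}) + θ) f = 24x - 100/3
θ ((D + E_{1/3}) + θ) f = 6x^2 + (50/3)x
θ θ ((D + E_{1/3}) + θ) f = 12x^2 + (50/3)x
(D ∘ S_{-2} + θ ∘ θ) ((D + E_{1/3}) + θ) f = 12x^2 + (122/3)x - 100/3

the image equals g(x) = 12x^2 + (122/3)x - 100/3


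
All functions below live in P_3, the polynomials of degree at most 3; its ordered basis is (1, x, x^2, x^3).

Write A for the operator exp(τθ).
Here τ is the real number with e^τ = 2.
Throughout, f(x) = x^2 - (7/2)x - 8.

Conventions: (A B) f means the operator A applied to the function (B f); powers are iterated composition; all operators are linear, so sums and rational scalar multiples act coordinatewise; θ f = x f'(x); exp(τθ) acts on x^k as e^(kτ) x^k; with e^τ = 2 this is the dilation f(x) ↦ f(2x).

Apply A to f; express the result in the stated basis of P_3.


exp(τθ) x^k = e^(kτ) x^k; with e^τ = 2 this sends x^k to 2^k x^k
x ↦ 2 x
x^2 ↦ 4 x^2
applying this coordinatewise to f: exp(τθ) f = 4x^2 - 7x - 8

the result is g(x) = 4x^2 - 7x - 8


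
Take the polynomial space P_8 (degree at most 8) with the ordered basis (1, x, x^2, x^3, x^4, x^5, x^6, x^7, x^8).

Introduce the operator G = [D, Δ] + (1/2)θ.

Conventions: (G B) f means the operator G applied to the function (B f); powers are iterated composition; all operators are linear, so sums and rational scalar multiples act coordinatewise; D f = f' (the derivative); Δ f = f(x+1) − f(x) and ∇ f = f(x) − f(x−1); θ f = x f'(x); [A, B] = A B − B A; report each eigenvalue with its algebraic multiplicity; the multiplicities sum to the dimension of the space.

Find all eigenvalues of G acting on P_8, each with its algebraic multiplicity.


image of 1: 0
image of x: (1/2)x
image of x^2: x^2
image of x^3: (3/2)x^3
image of x^4: 2x^4
image of x^5: (5/2)x^5
image of x^6: 3x^6
image of x^7: (7/2)x^7
image of x^8: 4x^8
the matrix is upper triangular; its diagonal is (0, 1/2, 1, 3/2, 2, 5/2, 3, 7/2, 4)
for a triangular matrix the eigenvalues are the diagonal entries, with algebraic multiplicity their repetition count

λ = 0 (multiplicity 1), λ = 1/2 (multiplicity 1), λ = 1 (multiplicity 1), λ = 3/2 (multiplicity 1), λ = 2 (multiplicity 1), λ = 5/2 (multiplicity 1), λ = 3 (multiplicity 1), λ = 7/2 (multiplicity 1), λ = 4 (multiplicity 1)
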